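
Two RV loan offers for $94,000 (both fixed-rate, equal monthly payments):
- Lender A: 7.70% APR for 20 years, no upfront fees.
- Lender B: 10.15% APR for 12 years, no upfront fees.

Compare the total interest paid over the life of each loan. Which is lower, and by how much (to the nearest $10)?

Lender B by $21,570

Lender A: at 7.70% the monthly rate is 0.0064167, so the payment is 94,000 × 0.0064167 / (1 − 1.0064167^−240) = $768.79.
Total interest on Lender A = 240 × $768.79 − $94,000 = $90,509.60.
Lender B: at 10.15% the monthly rate is 0.0084583, so the payment is 94,000 × 0.0084583 / (1 − 1.0084583^−144) = $1,131.53.
Total interest on Lender B = 144 × $1,131.53 − $94,000 = $68,940.32.
Lender B is lower by $21,569.28.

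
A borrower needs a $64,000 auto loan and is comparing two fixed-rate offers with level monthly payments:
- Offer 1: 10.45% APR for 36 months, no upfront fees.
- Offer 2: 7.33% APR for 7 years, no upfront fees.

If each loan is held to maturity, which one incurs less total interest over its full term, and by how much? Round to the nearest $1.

Offer 1: at 10.45% the monthly rate is 0.0087083, so the payment is 64,000 × 0.0087083 / (1 − 1.0087083^−36) = $2,078.65.
Total interest on Offer 1 = 36 × $2,078.65 − $64,000 = $10,831.40.
Offer 2: monthly rate = 7.33%/12 = 0.0061083; payment = 64,000 × 0.0061083 / (1 − (1+0.0061083)^−84) = $976.29.
Total interest on Offer 2 = 84 × $976.29 − $64,000 = $18,008.36.
Offer 1 is lower by $7,176.96.

Offer 1 by $7,177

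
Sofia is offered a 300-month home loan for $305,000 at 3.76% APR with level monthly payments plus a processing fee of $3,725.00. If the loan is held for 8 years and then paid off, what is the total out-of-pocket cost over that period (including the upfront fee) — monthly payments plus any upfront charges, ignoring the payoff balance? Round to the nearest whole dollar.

$154,422

Monthly rate = 3.76%/12 = 0.0031333; payment = 305,000 × 0.0031333 / (1 − (1+0.0031333)^−300) = $1,569.76.
Total outlay = 96 × $1,569.76 + $3,725.00 = $154,421.96.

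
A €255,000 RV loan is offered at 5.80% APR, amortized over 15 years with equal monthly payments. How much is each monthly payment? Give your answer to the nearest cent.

Monthly rate = 5.8%/12 = 0.0048333; payment = 255,000 × 0.0048333 / (1 − (1+0.0048333)^−180) = €2,124.38.

€2,124.38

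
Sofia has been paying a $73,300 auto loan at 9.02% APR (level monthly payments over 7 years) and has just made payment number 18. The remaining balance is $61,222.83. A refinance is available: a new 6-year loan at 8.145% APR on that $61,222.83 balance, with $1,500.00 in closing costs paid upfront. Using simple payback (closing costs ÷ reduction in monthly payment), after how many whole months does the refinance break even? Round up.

Current payment = 73,300 × 9.02%/12 / (1 − (1+0.0075167)^−84) = $1,180.07.
Refinanced payment = 61,222.83 × 0.0067875 / (1 − (1+0.0067875)^−72) = $1,077.77.
Monthly savings = $1,180.07 − $1,077.77 = $102.30.
Break-even = $1,500.00 / $102.30 = 14.66 → 15 months.

15 months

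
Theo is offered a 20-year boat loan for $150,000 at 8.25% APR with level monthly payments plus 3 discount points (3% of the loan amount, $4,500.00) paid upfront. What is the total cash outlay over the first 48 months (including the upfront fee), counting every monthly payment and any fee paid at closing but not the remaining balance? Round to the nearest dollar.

Monthly rate = 8.25%/12 = 0.0068750; payment = 150,000 × 0.0068750 / (1 − (1+0.0068750)^−240) = $1,278.10.
Total outlay = 48 × $1,278.10 + $4,500.00 = $65,848.80.

$65,849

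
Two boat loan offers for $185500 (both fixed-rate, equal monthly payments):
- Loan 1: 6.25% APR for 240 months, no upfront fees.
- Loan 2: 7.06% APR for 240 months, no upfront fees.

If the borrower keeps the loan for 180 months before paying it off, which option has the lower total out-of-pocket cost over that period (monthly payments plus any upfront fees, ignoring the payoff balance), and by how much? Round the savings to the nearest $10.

Loan 1: monthly rate = 6.25%/12 = 0.0052083; payment = 185,500 × 0.0052083 / (1 − (1+0.0052083)^−240) = $1,355.87.
Loan 2: monthly rate = 7.06%/12 = 0.0058833; payment = 185,500 × 0.0058833 / (1 − (1+0.0058833)^−240) = $1,444.87.
Over 180 months: Loan 1 costs 180 × $1,355.87 = $244,056.60; Loan 2 costs 180 × $1,444.87 = $260,076.60.
Loan 1 is cheaper by $260,076.60 − $244,056.60 = $16,020.00.

Loan 1 by $16,020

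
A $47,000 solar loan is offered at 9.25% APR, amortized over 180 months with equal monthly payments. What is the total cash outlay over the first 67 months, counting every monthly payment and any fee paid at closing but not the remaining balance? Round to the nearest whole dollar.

$32,409

Monthly rate = 9.25%/12 = 0.0077083; payment = 47,000 × 0.0077083 / (1 − (1+0.0077083)^−180) = $483.72.
Total outlay = 67 × $483.72 = $32,409.24.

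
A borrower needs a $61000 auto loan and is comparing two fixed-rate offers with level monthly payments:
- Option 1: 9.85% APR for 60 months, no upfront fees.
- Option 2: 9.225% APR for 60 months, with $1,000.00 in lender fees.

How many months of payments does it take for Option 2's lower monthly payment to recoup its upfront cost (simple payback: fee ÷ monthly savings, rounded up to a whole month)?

Option 1: at 9.85% the monthly rate is 0.0082083, so the payment is 61,000 × 0.0082083 / (1 − 1.0082083^−60) = $1,291.57.
Option 2: monthly rate = 9.225%/12 = 0.0076875; payment = 61,000 × 0.0076875 / (1 − (1+0.0076875)^−60) = $1,272.93.
Monthly savings = $1,291.57 − $1,272.93 = $18.64.
Break-even = $1,000.00 / $18.64 = 53.65 → 54 months.

54 months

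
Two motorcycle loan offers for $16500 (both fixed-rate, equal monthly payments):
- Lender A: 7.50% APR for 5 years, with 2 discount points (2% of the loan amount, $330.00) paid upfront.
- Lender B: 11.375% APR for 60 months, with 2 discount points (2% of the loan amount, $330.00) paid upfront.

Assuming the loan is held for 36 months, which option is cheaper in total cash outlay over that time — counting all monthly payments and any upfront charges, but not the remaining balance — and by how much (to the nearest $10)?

Lender A: monthly rate = 7.5%/12 = 0.0062500; payment = 16,500 × 0.0062500 / (1 − (1+0.0062500)^−60) = $330.63.
Lender B: monthly rate = 11.375%/12 = 0.0094792; payment = 16,500 × 0.0094792 / (1 − (1+0.0094792)^−60) = $361.84.
Over 36 months: Lender A costs 36 × $330.63 + $330.00 = $12,232.68; Lender B costs 36 × $361.84 + $330.00 = $13,356.24.
Lender A is cheaper by $13,356.24 − $12,232.68 = $1,123.56.

Lender A by $1,120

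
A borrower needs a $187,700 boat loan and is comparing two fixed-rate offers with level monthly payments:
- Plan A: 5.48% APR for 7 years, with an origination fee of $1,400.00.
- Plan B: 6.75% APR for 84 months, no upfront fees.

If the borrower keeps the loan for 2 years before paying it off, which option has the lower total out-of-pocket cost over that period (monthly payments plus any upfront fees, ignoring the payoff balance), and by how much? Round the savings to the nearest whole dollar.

Plan A: monthly rate = 5.48%/12 = 0.0045667; payment = 187,700 × 0.0045667 / (1 − (1+0.0045667)^−84) = $2,695.48.
Plan B: monthly rate = 6.75%/12 = 0.0056250; payment = 187,700 × 0.0056250 / (1 − (1+0.0056250)^−84) = $2,810.01.
Over 24 months: Plan A costs 24 × $2,695.48 + $1,400.00 = $66,091.52; Plan B costs 24 × $2,810.01 = $67,440.24.
Plan A is cheaper by $67,440.24 − $66,091.52 = $1,348.72.

Plan A by $1,349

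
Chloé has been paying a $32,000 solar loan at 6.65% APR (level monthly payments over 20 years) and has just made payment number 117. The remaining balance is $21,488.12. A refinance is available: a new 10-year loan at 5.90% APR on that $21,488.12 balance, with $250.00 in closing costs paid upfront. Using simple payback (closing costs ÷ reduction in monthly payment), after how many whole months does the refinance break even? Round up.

64 months

Current payment = 32,000 × 6.65%/12 / (1 − (1+0.0055417)^−240) = $241.42.
Refinanced payment = 21,488.12 × 0.0049167 / (1 − (1+0.0049167)^−120) = $237.48.
Monthly savings = $241.42 − $237.48 = $3.94.
Break-even = $250.00 / $3.94 = 63.45 → 64 months.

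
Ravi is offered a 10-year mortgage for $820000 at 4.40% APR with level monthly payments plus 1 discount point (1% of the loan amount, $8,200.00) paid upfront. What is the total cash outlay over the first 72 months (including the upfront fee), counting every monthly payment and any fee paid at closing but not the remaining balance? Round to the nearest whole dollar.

$617,239

At 4.40% the monthly rate is 0.0036667, so the payment is 820,000 × 0.0036667 / (1 − 1.0036667^−120) = $8,458.88.
Total outlay = 72 × $8,458.88 + $8,200.00 = $617,239.36.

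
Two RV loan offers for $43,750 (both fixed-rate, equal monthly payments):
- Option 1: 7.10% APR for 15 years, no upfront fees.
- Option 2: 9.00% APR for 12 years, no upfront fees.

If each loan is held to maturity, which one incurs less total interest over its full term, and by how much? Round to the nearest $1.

Option 1 by $472

Option 1: at 7.10% the monthly rate is 0.0059167, so the payment is 43,750 × 0.0059167 / (1 − 1.0059167^−180) = $395.69.
Total interest on Option 1 = 180 × $395.69 − $43,750 = $27,474.20.
Option 2: at 9.00% the monthly rate is 0.0075000, so the payment is 43,750 × 0.0075000 / (1 − 1.0075000^−144) = $497.89.
Total interest on Option 2 = 144 × $497.89 − $43,750 = $27,946.16.
Option 1 is lower by $471.96.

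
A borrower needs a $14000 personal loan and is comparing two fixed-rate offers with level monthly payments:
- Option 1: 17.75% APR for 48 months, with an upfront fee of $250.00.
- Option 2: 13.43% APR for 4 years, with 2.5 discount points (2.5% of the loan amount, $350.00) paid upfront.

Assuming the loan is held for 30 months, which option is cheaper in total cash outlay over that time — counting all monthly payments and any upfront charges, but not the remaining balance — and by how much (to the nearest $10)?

Option 2 by $830

Option 1: monthly rate = 17.75%/12 = 0.0147917; payment = 14,000 × 0.0147917 / (1 − (1+0.0147917)^−48) = $409.42.
Option 2: at 13.43% the monthly rate is 0.0111917, so the payment is 14,000 × 0.0111917 / (1 − 1.0111917^−48) = $378.58.
Over 30 months: Option 1 costs 30 × $409.42 + $250.00 = $12,532.60; Option 2 costs 30 × $378.58 + $350.00 = $11,707.40.
Option 2 is cheaper by $12,532.60 − $11,707.40 = $825.20.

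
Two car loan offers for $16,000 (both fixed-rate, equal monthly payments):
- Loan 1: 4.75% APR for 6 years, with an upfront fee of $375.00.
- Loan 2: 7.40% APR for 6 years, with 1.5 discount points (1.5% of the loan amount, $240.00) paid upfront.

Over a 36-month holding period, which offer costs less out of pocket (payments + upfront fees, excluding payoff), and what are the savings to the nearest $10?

Loan 1: at 4.75% the monthly rate is 0.0039583, so the payment is 16,000 × 0.0039583 / (1 − 1.0039583^−72) = $255.83.
Loan 2: at 7.40% the monthly rate is 0.0061667, so the payment is 16,000 × 0.0061667 / (1 − 1.0061667^−72) = $275.87.
Over 36 months: Loan 1 costs 36 × $255.83 + $375.00 = $9,584.88; Loan 2 costs 36 × $275.87 + $240.00 = $10,171.32.
Loan 1 is cheaper by $10,171.32 − $9,584.88 = $586.44.

Loan 1 by $590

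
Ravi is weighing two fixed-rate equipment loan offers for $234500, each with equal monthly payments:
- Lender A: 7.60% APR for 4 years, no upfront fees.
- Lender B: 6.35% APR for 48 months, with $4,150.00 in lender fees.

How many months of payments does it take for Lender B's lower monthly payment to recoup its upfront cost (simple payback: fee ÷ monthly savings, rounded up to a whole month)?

Lender A: monthly rate = 7.6%/12 = 0.0063333; payment = 234,500 × 0.0063333 / (1 − (1+0.0063333)^−48) = $5,680.90.
Lender B: at 6.35% the monthly rate is 0.0052917, so the payment is 234,500 × 0.0052917 / (1 − 1.0052917^−48) = $5,544.95.
Monthly savings = $5,680.90 − $5,544.95 = $135.95.
Break-even = $4,150.00 / $135.95 = 30.53 → 31 months.

31 months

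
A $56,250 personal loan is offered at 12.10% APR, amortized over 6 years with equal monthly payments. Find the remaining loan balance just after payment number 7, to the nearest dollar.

With monthly rate i = 12.1%/12 = 0.0100833, the balance after k of n payments is P · [(1+i)^n − (1+i)^k] / [(1+i)^n − 1].
(1+0.0100833)^72 = 2.05929599 and (1+0.0100833)^7 = 1.07275473, so the balance is 56,250 × (2.05929599 − 1.07275473) / (2.05929599 − 1) = $52,386.63.

$52,387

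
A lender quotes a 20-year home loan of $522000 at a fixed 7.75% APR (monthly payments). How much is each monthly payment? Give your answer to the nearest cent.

$4,285.35

Monthly rate = 7.75%/12 = 0.0064583; payment = 522,000 × 0.0064583 / (1 − (1+0.0064583)^−240) = $4,285.35.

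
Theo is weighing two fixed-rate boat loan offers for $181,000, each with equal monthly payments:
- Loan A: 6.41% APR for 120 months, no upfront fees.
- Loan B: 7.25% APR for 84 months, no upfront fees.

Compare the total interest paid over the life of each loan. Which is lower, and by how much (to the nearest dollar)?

Loan B by $14,301

Loan A: monthly rate = 6.41%/12 = 0.0053417; payment = 181,000 × 0.0053417 / (1 − (1+0.0053417)^−120) = $2,046.94.
Total interest on Loan A = 120 × $2,046.94 − $181,000 = $64,632.80.
Loan B: monthly rate = 7.25%/12 = 0.0060417; payment = 181,000 × 0.0060417 / (1 − (1+0.0060417)^−84) = $2,753.95.
Total interest on Loan B = 84 × $2,753.95 − $181,000 = $50,331.80.
Loan B is lower by $14,301.00.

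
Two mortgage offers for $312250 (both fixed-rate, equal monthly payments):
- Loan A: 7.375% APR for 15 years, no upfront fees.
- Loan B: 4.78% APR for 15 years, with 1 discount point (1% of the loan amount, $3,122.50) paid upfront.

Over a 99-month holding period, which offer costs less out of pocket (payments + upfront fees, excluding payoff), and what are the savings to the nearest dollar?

Loan A: monthly rate = 7.375%/12 = 0.0061458; payment = 312,250 × 0.0061458 / (1 − (1+0.0061458)^−180) = $2,872.46.
Loan B: monthly rate = 4.78%/12 = 0.0039833; payment = 312,250 × 0.0039833 / (1 − (1+0.0039833)^−180) = $2,433.62.
Over 99 months: Loan A costs 99 × $2,872.46 = $284,373.54; Loan B costs 99 × $2,433.62 + $3,122.50 = $244,050.88.
Loan B is cheaper by $284,373.54 − $244,050.88 = $40,322.66.

Loan B by $40,323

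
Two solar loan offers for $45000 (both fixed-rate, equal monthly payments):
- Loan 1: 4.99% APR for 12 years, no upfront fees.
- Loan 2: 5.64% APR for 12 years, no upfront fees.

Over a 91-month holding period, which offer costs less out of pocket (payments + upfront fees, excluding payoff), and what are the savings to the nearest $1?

Loan 1 by $1,349

Loan 1: monthly rate = 4.99%/12 = 0.0041583; payment = 45,000 × 0.0041583 / (1 − (1+0.0041583)^−144) = $415.97.
Loan 2: at 5.64% the monthly rate is 0.0047000, so the payment is 45,000 × 0.0047000 / (1 − 1.0047000^−144) = $430.79.
Over 91 months: Loan 1 costs 91 × $415.97 = $37,853.27; Loan 2 costs 91 × $430.79 = $39,201.89.
Loan 1 is cheaper by $39,201.89 − $37,853.27 = $1,348.62.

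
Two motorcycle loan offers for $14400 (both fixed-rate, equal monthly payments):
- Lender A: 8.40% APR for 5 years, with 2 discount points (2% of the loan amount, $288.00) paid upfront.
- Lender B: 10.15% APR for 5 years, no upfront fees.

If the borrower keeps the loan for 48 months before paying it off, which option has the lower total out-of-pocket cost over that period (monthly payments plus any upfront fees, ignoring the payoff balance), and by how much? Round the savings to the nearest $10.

Lender A by $300

Lender A: monthly rate = 8.4%/12 = 0.0070000; payment = 14,400 × 0.0070000 / (1 − (1+0.0070000)^−60) = $294.74.
Lender B: at 10.15% the monthly rate is 0.0084583, so the payment is 14,400 × 0.0084583 / (1 − 1.0084583^−60) = $307.02.
Over 48 months: Lender A costs 48 × $294.74 + $288.00 = $14,435.52; Lender B costs 48 × $307.02 = $14,736.96.
Lender A is cheaper by $14,736.96 − $14,435.52 = $301.44.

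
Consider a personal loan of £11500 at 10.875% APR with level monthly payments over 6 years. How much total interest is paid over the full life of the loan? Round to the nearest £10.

£4,210

At 10.875% the monthly rate is 0.0090625, so the payment is 11,500 × 0.0090625 / (1 − 1.0090625^−72) = £218.16.
Total paid = 72 × £218.16 = £15,707.52; interest = £15,707.52 − £11,500 = £4,207.52.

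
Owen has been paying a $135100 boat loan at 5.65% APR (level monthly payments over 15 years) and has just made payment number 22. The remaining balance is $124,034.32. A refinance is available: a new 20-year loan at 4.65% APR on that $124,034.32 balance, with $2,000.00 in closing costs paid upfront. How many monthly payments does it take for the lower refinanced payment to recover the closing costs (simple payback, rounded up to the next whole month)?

Current payment = 135,100 × 5.65%/12 / (1 − (1+0.0047083)^−180) = $1,114.66.
Refinanced payment = 124,034.32 × 0.0038750 / (1 − (1+0.0038750)^−240) = $794.78.
Monthly savings = $1,114.66 − $794.78 = $319.88.
Break-even = $2,000.00 / $319.88 = 6.25 → 7 months.

7 months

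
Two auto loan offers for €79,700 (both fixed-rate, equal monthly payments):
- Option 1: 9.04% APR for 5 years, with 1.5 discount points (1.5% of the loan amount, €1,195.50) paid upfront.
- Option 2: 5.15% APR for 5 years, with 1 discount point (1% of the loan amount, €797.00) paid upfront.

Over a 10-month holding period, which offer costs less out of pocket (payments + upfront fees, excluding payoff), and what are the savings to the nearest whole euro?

Option 2 by €1,863

Option 1: at 9.04% the monthly rate is 0.0075333, so the payment is 79,700 × 0.0075333 / (1 − 1.0075333^−60) = €1,655.99.
Option 2: at 5.15% the monthly rate is 0.0042917, so the payment is 79,700 × 0.0042917 / (1 − 1.0042917^−60) = €1,509.52.
Over 10 months: Option 1 costs 10 × €1,655.99 + €1,195.50 = €17,755.40; Option 2 costs 10 × €1,509.52 + €797.00 = €15,892.20.
Option 2 is cheaper by €17,755.40 − €15,892.20 = €1,863.20.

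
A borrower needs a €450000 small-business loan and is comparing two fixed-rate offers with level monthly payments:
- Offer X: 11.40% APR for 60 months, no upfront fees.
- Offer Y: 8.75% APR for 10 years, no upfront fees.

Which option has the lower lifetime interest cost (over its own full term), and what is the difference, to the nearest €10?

Offer X: at 11.40% the monthly rate is 0.0095000, so the payment is 450,000 × 0.0095000 / (1 − 1.0095000^−60) = €9,874.10.
Total interest on Offer X = 60 × €9,874.10 − €450,000 = €142,446.00.
Offer Y: monthly rate = 8.75%/12 = 0.0072917; payment = 450,000 × 0.0072917 / (1 − (1+0.0072917)^−120) = €5,639.70.
Total interest on Offer Y = 120 × €5,639.70 − €450,000 = €226,764.00.
Offer X is lower by €84,318.00.

Offer X by €84,320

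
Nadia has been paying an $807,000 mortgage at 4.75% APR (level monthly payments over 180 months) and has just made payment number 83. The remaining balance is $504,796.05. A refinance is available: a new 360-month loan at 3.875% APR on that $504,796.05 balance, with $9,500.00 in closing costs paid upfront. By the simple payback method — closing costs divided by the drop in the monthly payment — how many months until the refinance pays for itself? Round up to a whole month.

Current payment = 807,000 × 4.75%/12 / (1 − (1+0.0039583)^−180) = $6,277.10.
Refinanced payment = 504,796.05 × 0.0032292 / (1 − (1+0.0032292)^−360) = $2,373.74.
Monthly savings = $6,277.10 − $2,373.74 = $3,903.36.
Break-even = $9,500.00 / $3,903.36 = 2.43 → 3 months.

3 months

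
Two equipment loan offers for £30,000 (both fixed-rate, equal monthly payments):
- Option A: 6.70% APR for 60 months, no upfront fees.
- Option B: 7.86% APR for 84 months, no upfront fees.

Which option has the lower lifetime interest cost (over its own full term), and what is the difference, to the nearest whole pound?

Option A by £3,714

Option A: monthly rate = 6.7%/12 = 0.0055833; payment = 30,000 × 0.0055833 / (1 − (1+0.0055833)^−60) = £589.80.
Total interest on Option A = 60 × £589.80 − £30,000 = £5,388.00.
Option B: at 7.86% the monthly rate is 0.0065500, so the payment is 30,000 × 0.0065500 / (1 − 1.0065500^−84) = £465.50.
Total interest on Option B = 84 × £465.50 − £30,000 = £9,102.00.
Option A is lower by £3,714.00.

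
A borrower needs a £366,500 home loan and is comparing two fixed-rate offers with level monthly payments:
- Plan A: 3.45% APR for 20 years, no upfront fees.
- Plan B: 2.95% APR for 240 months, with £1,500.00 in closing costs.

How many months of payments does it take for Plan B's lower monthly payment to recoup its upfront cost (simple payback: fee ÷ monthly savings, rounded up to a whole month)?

Plan A: at 3.45% the monthly rate is 0.0028750, so the payment is 366,500 × 0.0028750 / (1 − 1.0028750^−240) = £2,116.15.
Plan B: monthly rate = 2.95%/12 = 0.0024583; payment = 366,500 × 0.0024583 / (1 − (1+0.0024583)^−240) = £2,023.44.
Monthly savings = £2,116.15 − £2,023.44 = £92.71.
Break-even = £1,500.00 / £92.71 = 16.18 → 17 months.

17 months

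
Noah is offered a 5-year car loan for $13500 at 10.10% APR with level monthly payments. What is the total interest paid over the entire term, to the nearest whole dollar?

At 10.10% the monthly rate is 0.0084167, so the payment is 13,500 × 0.0084167 / (1 − 1.0084167^−60) = $287.50.
Total paid = 60 × $287.50 = $17,250.00; interest = $17,250.00 − $13,500 = $3,750.00.

$3,750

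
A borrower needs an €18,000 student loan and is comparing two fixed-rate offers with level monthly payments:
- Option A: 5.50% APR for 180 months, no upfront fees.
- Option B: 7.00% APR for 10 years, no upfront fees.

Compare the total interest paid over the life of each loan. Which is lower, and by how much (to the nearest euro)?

Option B by €1,394

Option A: at 5.50% the monthly rate is 0.0045833, so the payment is 18,000 × 0.0045833 / (1 − 1.0045833^−180) = €147.08.
Total interest on Option A = 180 × €147.08 − €18,000 = €8,474.40.
Option B: monthly rate = 7%/12 = 0.0058333; payment = 18,000 × 0.0058333 / (1 − (1+0.0058333)^−120) = €209.00.
Total interest on Option B = 120 × €209.00 − €18,000 = €7,080.00.
Option B is lower by €1,394.40.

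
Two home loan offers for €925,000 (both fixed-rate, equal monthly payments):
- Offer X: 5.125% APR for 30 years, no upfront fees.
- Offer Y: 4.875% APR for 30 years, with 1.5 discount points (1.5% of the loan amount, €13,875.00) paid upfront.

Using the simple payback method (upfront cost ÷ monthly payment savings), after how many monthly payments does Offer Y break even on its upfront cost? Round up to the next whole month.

99 months

Offer X: at 5.125% the monthly rate is 0.0042708, so the payment is 925,000 × 0.0042708 / (1 − 1.0042708^−360) = €5,036.50.
Offer Y: at 4.875% the monthly rate is 0.0040625, so the payment is 925,000 × 0.0040625 / (1 − 1.0040625^−360) = €4,895.18.
Monthly savings = €5,036.50 − €4,895.18 = €141.32.
Break-even = €13,875.00 / €141.32 = 98.18 → 99 months.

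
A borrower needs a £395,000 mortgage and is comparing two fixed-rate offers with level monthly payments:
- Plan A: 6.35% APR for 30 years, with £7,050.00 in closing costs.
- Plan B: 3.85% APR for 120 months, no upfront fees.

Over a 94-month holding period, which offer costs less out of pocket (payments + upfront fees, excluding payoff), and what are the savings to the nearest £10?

Plan A: at 6.35% the monthly rate is 0.0052917, so the payment is 395,000 × 0.0052917 / (1 − 1.0052917^−360) = £2,457.83.
Plan B: monthly rate = 3.85%/12 = 0.0032083; payment = 395,000 × 0.0032083 / (1 − (1+0.0032083)^−120) = £3,971.08.
Over 94 months: Plan A costs 94 × £2,457.83 + £7,050.00 = £238,086.02; Plan B costs 94 × £3,971.08 = £373,281.52.
Plan A is cheaper by £373,281.52 − £238,086.02 = £135,195.50.

Plan A by £135,200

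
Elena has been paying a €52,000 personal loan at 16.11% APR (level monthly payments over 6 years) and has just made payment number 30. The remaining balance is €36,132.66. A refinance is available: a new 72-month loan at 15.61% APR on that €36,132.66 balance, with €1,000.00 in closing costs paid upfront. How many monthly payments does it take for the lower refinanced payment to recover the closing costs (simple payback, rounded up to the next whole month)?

Current payment = 52,000 × 16.11%/12 / (1 − (1+0.0134250)^−72) = €1,131.13.
Refinanced payment = 36,132.66 × 0.0130083 / (1 − (1+0.0130083)^−72) = €776.05.
Monthly savings = €1,131.13 − €776.05 = €355.08.
Break-even = €1,000.00 / €355.08 = 2.82 → 3 months.

3 months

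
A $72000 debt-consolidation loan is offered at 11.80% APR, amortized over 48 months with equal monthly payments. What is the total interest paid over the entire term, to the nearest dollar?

At 11.80% the monthly rate is 0.0098333, so the payment is 72,000 × 0.0098333 / (1 − 1.0098333^−48) = $1,888.97.
Total paid = 48 × $1,888.97 = $90,670.56; interest = $90,670.56 − $72,000 = $18,670.56.

$18,671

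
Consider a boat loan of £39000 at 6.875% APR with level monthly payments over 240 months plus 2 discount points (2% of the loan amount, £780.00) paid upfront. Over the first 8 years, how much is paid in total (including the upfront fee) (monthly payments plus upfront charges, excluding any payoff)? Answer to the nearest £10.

£29,530

Monthly rate = 6.875%/12 = 0.0057292; payment = 39,000 × 0.0057292 / (1 − (1+0.0057292)^−240) = £299.45.
Total outlay = 96 × £299.45 + £780.00 = £29,527.20.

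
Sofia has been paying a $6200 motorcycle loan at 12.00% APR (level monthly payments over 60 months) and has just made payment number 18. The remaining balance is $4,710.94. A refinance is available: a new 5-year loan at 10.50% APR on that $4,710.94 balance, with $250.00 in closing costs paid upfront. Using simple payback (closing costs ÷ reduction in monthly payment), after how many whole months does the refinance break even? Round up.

Current payment = 6,200 × 12%/12 / (1 − (1+0.0100000)^−60) = $137.92.
Refinanced payment = 4,710.94 × 0.0087500 / (1 − (1+0.0087500)^−60) = $101.26.
Monthly savings = $137.92 − $101.26 = $36.66.
Break-even = $250.00 / $36.66 = 6.82 → 7 months.

7 months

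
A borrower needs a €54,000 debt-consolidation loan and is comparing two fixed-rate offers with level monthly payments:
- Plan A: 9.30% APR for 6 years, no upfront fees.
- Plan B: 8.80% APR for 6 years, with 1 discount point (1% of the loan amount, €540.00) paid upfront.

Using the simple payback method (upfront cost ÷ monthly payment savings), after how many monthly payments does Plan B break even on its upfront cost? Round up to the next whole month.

41 months

Plan A: monthly rate = 9.3%/12 = 0.0077500; payment = 54,000 × 0.0077500 / (1 − (1+0.0077500)^−72) = €981.44.
Plan B: at 8.80% the monthly rate is 0.0073333, so the payment is 54,000 × 0.0073333 / (1 − 1.0073333^−72) = €968.03.
Monthly savings = €981.44 − €968.03 = €13.41.
Break-even = €540.00 / €13.41 = 40.27 → 41 months.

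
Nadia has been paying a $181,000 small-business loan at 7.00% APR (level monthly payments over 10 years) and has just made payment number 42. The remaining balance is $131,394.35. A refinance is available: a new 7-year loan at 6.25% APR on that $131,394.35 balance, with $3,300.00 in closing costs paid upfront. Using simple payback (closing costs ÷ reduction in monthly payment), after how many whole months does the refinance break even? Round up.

Current payment = 181,000 × 7%/12 / (1 − (1+0.0058333)^−120) = $2,101.56.
Refinanced payment = 131,394.35 × 0.0052083 / (1 − (1+0.0052083)^−84) = $1,935.27.
Monthly savings = $2,101.56 − $1,935.27 = $166.29.
Break-even = $3,300.00 / $166.29 = 19.84 → 20 months.

20 months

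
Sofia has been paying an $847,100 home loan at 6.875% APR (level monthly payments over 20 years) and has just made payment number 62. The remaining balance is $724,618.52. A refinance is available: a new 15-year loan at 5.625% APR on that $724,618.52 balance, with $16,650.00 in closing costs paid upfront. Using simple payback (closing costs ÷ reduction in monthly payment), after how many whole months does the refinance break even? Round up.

Current payment = 847,100 × 6.875%/12 / (1 − (1+0.0057292)^−240) = $6,504.15.
Refinanced payment = 724,618.52 × 0.0046875 / (1 − (1+0.0046875)^−180) = $5,968.91.
Monthly savings = $6,504.15 − $5,968.91 = $535.24.
Break-even = $16,650.00 / $535.24 = 31.11 → 32 months.

32 months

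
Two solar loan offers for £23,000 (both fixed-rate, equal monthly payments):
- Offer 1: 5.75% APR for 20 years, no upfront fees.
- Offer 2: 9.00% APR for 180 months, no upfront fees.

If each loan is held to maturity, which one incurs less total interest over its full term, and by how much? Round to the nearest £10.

Offer 1: at 5.75% the monthly rate is 0.0047917, so the payment is 23,000 × 0.0047917 / (1 − 1.0047917^−240) = £161.48.
Total interest on Offer 1 = 240 × £161.48 − £23,000 = £15,755.20.
Offer 2: at 9.00% the monthly rate is 0.0075000, so the payment is 23,000 × 0.0075000 / (1 − 1.0075000^−180) = £233.28.
Total interest on Offer 2 = 180 × £233.28 − £23,000 = £18,990.40.
Offer 1 is lower by £3,235.20.

Offer 1 by £3,240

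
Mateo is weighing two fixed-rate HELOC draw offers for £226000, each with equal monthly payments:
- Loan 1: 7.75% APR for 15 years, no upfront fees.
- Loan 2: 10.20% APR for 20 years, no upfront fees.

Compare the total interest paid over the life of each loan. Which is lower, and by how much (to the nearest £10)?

Loan 1: monthly rate = 7.75%/12 = 0.0064583; payment = 226,000 × 0.0064583 / (1 − (1+0.0064583)^−180) = £2,127.28.
Total interest on Loan 1 = 180 × £2,127.28 − £226,000 = £156,910.40.
Loan 2: monthly rate = 10.2%/12 = 0.0085000; payment = 226,000 × 0.0085000 / (1 − (1+0.0085000)^−240) = £2,210.98.
Total interest on Loan 2 = 240 × £2,210.98 − £226,000 = £304,635.20.
Loan 1 is lower by £147,724.80.

Loan 1 by £147,720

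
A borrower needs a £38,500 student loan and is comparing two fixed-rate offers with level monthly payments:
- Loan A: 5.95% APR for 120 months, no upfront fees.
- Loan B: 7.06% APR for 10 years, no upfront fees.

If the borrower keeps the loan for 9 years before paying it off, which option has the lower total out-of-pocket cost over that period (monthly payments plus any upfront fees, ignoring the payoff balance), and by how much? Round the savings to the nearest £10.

Loan A: at 5.95% the monthly rate is 0.0049583, so the payment is 38,500 × 0.0049583 / (1 − 1.0049583^−120) = £426.46.
Loan B: at 7.06% the monthly rate is 0.0058833, so the payment is 38,500 × 0.0058833 / (1 − 1.0058833^−120) = £448.21.
Over 108 months: Loan A costs 108 × £426.46 = £46,057.68; Loan B costs 108 × £448.21 = £48,406.68.
Loan A is cheaper by £48,406.68 − £46,057.68 = £2,349.00.

Loan A by £2,350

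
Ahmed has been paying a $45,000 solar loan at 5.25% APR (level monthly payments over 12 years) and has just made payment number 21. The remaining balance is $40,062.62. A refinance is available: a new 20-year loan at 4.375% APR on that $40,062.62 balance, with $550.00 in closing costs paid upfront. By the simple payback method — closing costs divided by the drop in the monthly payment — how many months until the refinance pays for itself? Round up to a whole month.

Current payment = 45,000 × 5.25%/12 / (1 − (1+0.0043750)^−144) = $421.87.
Refinanced payment = 40,062.62 × 0.0036458 / (1 − (1+0.0036458)^−240) = $250.76.
Monthly savings = $421.87 − $250.76 = $171.11.
Break-even = $550.00 / $171.11 = 3.21 → 4 months.

4 months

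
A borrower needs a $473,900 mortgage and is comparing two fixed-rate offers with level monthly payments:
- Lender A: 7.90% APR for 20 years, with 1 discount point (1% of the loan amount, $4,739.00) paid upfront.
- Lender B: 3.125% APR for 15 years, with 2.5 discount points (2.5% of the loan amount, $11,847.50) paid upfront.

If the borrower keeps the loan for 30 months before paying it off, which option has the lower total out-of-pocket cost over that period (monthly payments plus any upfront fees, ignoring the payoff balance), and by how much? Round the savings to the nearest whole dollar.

Lender A: at 7.90% the monthly rate is 0.0065833, so the payment is 473,900 × 0.0065833 / (1 − 1.0065833^−240) = $3,934.45.
Lender B: at 3.125% the monthly rate is 0.0026042, so the payment is 473,900 × 0.0026042 / (1 − 1.0026042^−180) = $3,301.23.
Over 30 months: Lender A costs 30 × $3,934.45 + $4,739.00 = $122,772.50; Lender B costs 30 × $3,301.23 + $11,847.50 = $110,884.40.
Lender B is cheaper by $122,772.50 − $110,884.40 = $11,888.10.

Lender B by $11,888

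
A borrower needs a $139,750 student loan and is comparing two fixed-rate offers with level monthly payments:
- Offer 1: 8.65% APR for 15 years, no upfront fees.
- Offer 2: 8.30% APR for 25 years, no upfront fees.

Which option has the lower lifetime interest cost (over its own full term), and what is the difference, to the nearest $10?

Offer 1 by $82,030

Offer 1: monthly rate = 8.65%/12 = 0.0072083; payment = 139,750 × 0.0072083 / (1 − (1+0.0072083)^−180) = $1,388.49.
Total interest on Offer 1 = 180 × $1,388.49 − $139,750 = $110,178.20.
Offer 2: at 8.30% the monthly rate is 0.0069167, so the payment is 139,750 × 0.0069167 / (1 − 1.0069167^−300) = $1,106.53.
Total interest on Offer 2 = 300 × $1,106.53 − $139,750 = $192,209.00.
Offer 1 is lower by $82,030.80.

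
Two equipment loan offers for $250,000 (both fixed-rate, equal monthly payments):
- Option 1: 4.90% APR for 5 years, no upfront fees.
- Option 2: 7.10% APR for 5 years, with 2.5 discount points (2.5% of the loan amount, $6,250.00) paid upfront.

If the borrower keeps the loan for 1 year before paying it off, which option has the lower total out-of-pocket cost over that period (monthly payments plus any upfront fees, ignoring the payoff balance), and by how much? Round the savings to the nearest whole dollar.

Option 1 by $9,319

Option 1: at 4.90% the monthly rate is 0.0040833, so the payment is 250,000 × 0.0040833 / (1 − 1.0040833^−60) = $4,706.36.
Option 2: monthly rate = 7.1%/12 = 0.0059167; payment = 250,000 × 0.0059167 / (1 − (1+0.0059167)^−60) = $4,962.10.
Over 12 months: Option 1 costs 12 × $4,706.36 = $56,476.32; Option 2 costs 12 × $4,962.10 + $6,250.00 = $65,795.20.
Option 1 is cheaper by $65,795.20 − $56,476.32 = $9,318.88.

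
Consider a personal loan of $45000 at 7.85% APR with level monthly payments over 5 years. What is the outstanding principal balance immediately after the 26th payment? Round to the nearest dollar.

$27,636

With monthly rate i = 7.85%/12 = 0.0065417, the balance after k of n payments is P · [(1+i)^n − (1+i)^k] / [(1+i)^n − 1].
(1+0.0065417)^60 = 1.47878643 and (1+0.0065417)^26 = 1.18474722, so the balance is 45,000 × (1.47878643 − 1.18474722) / (1.47878643 − 1) = $27,636.05.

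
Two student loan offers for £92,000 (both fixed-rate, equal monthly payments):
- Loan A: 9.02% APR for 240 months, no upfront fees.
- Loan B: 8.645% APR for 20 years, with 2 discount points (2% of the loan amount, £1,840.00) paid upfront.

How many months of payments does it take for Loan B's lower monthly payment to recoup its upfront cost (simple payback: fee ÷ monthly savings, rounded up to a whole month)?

84 months

Loan A: monthly rate = 9.02%/12 = 0.0075167; payment = 92,000 × 0.0075167 / (1 − (1+0.0075167)^−240) = £828.93.
Loan B: monthly rate = 8.645%/12 = 0.0072042; payment = 92,000 × 0.0072042 / (1 − (1+0.0072042)^−240) = £806.86.
Monthly savings = £828.93 − £806.86 = £22.07.
Break-even = £1,840.00 / £22.07 = 83.37 → 84 months.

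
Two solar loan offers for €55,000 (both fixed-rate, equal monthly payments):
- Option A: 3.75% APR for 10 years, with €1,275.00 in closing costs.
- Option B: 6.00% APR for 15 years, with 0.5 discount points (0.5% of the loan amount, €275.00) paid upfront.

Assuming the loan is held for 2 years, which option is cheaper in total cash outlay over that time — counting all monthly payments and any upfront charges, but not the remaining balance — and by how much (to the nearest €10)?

Option A: at 3.75% the monthly rate is 0.0031250, so the payment is 55,000 × 0.0031250 / (1 − 1.0031250^−120) = €550.34.
Option B: at 6.00% the monthly rate is 0.0050000, so the payment is 55,000 × 0.0050000 / (1 − 1.0050000^−180) = €464.12.
Over 24 months: Option A costs 24 × €550.34 + €1,275.00 = €14,483.16; Option B costs 24 × €464.12 + €275.00 = €11,413.88.
Option B is cheaper by €14,483.16 − €11,413.88 = €3,069.28.

Option B by €3,070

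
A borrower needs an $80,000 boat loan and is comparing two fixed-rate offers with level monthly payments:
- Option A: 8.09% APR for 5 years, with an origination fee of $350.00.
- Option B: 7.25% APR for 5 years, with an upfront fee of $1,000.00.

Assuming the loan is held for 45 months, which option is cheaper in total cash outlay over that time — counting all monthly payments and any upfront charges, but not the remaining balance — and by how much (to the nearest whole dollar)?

Option A: monthly rate = 8.09%/12 = 0.0067417; payment = 80,000 × 0.0067417 / (1 − (1+0.0067417)^−60) = $1,625.56.
Option B: at 7.25% the monthly rate is 0.0060417, so the payment is 80,000 × 0.0060417 / (1 − 1.0060417^−60) = $1,593.55.
Over 45 months: Option A costs 45 × $1,625.56 + $350.00 = $73,500.20; Option B costs 45 × $1,593.55 + $1,000.00 = $72,709.75.
Option B is cheaper by $73,500.20 − $72,709.75 = $790.45.

Option B by $790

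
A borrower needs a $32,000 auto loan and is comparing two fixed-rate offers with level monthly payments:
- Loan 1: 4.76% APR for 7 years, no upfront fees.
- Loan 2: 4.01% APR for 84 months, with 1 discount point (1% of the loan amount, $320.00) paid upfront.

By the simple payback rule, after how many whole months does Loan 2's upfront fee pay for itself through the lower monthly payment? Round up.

Loan 1: monthly rate = 4.76%/12 = 0.0039667; payment = 32,000 × 0.0039667 / (1 − (1+0.0039667)^−84) = $448.69.
Loan 2: at 4.01% the monthly rate is 0.0033417, so the payment is 32,000 × 0.0033417 / (1 − 1.0033417^−84) = $437.55.
Monthly savings = $448.69 − $437.55 = $11.14.
Break-even = $320.00 / $11.14 = 28.73 → 29 months.

29 months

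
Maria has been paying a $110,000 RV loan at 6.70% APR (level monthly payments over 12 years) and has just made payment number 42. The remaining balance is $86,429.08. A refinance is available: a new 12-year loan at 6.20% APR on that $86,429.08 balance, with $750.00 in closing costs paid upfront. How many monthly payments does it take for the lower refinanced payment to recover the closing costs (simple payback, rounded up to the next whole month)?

Current payment = 110,000 × 6.7%/12 / (1 − (1+0.0055833)^−144) = $1,113.70.
Refinanced payment = 86,429.08 × 0.0051667 / (1 − (1+0.0051667)^−144) = $852.39.
Monthly savings = $1,113.70 − $852.39 = $261.31.
Break-even = $750.00 / $261.31 = 2.87 → 3 months.

3 months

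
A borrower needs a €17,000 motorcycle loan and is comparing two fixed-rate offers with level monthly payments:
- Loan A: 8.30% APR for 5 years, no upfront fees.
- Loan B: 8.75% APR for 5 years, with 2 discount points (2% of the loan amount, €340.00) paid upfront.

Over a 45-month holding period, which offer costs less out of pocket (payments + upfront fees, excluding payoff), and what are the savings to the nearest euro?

Loan A: monthly rate = 8.3%/12 = 0.0069167; payment = 17,000 × 0.0069167 / (1 − (1+0.0069167)^−60) = €347.14.
Loan B: monthly rate = 8.75%/12 = 0.0072917; payment = 17,000 × 0.0072917 / (1 − (1+0.0072917)^−60) = €350.83.
Over 45 months: Loan A costs 45 × €347.14 = €15,621.30; Loan B costs 45 × €350.83 + €340.00 = €16,127.35.
Loan A is cheaper by €16,127.35 − €15,621.30 = €506.05.

Loan A by €506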